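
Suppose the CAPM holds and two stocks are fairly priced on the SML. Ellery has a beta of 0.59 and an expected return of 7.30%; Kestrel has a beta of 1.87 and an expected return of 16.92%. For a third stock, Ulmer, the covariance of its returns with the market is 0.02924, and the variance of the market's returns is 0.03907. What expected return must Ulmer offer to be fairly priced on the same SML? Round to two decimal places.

MRP = (16.92% − 7.30%) / (1.87 − 0.59) = 7.5156%
R_f = 7.30% − 0.59 × 7.5156% = 2.8658%
β_Ulmer = Cov / Var(R_m) = 0.02924 / 0.03907 = 0.7484
E(R_Ulmer) = R_f + β × MRP = 2.8658% + 0.7484 × 7.5156% = 8.49%

8.49%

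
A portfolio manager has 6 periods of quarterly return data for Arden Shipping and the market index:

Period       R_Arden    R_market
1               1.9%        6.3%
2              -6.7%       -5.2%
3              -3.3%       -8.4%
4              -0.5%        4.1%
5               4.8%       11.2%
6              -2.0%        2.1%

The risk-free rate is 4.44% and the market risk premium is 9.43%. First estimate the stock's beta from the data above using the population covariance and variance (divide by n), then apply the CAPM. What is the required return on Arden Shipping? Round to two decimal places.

Mean R_i = (1.9 − 6.7 − 3.3 − 0.5 + 4.8 − 2.0) / 6 = -0.9667%
Mean R_m = (6.3 − 5.2 − 8.4 + 4.1 + 11.2 + 2.1) / 6 = 1.6833%
Σ(R_i − R̄_i)(R_m − R̄_m) = 131.8033  ⇒  Cov = 131.8033 / 6 = 21.9672
Σ(R_m − R̄_m)² = 266.9483  ⇒  Var(R_m) = 266.9483 / 6 = 44.4914
β = Cov / Var(R_m) = 21.9672 / 44.4914 = 0.4937
E(R) = R_f + β × MRP = 4.44% + 0.4937 × 9.43% = 9.10%

9.10%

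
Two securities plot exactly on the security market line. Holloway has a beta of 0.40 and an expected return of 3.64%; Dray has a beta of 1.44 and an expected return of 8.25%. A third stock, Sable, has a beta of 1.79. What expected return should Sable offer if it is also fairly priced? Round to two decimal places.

MRP (SML slope) = (8.25% − 3.64%) / (1.44 − 0.40) = 4.61% / 1.04 = 4.4327%
R_f (intercept) = 3.64% − 0.40 × 4.4327% = 1.8669%
E(R_Sable) = R_f + β × MRP = 1.8669% + 1.79 × 4.4327% = 9.80%

9.80%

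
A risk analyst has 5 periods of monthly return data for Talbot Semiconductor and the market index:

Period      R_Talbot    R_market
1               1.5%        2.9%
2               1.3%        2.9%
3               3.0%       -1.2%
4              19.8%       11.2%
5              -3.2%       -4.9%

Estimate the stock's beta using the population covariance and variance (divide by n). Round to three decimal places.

Mean R_i = (1.5 + 1.3 + 3.0 + 19.8 − 3.2) / 5 = 4.4800%
Mean R_m = (2.9 + 2.9 − 1.2 + 11.2 − 4.9) / 5 = 2.1800%
Σ(R_i − R̄_i)(R_m − R̄_m) = 193.1280  ⇒  Cov = 193.1280 / 5 = 38.6256
Σ(R_m − R̄_m)² = 143.9480  ⇒  Var(R_m) = 143.9480 / 5 = 28.7896
β = Cov / Var(R_m) = 38.6256 / 28.7896 = 1.3417

1.342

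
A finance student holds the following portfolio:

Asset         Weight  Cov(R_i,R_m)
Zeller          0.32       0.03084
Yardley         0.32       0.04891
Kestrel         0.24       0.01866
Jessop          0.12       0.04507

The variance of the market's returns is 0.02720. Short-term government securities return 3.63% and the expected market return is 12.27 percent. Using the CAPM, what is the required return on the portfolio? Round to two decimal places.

β_Zeller = 0.03084 / 0.02720 = 1.1338
β_Yardley = 0.04891 / 0.02720 = 1.7982
β_Kestrel = 0.01866 / 0.02720 = 0.6860
β_Jessop = 0.04507 / 0.02720 = 1.6570
β_P = Σ w_i β_i = 0.32×1.1338 + 0.32×1.7982 + 0.24×0.6860 + 0.12×1.6570 = 1.3017
MRP = 12.27% − 3.63% = 8.64%
E(R_P) = R_f + β_P × MRP = 3.63% + 1.3017 × 8.64% = 14.88%

14.88%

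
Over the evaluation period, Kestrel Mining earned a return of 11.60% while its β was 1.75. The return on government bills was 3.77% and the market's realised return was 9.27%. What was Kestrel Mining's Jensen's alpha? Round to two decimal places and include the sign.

Market excess return = 9.27% − 3.77% = 5.50%
CAPM benchmark = R_f + β(R_m − R_f) = 3.77% + 1.75 × 5.50% = 13.3950%
α = actual − benchmark = 11.60% − 13.3950% = -1.80%

-1.80%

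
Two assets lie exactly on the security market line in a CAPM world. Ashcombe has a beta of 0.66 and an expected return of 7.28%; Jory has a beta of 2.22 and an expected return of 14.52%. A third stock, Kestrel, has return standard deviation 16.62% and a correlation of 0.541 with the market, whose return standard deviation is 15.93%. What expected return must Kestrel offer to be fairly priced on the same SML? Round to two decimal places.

6.84%

MRP = (14.52% − 7.28%) / (2.22 − 0.66) = 4.6410%
R_f = 7.28% − 0.66 × 4.6410% = 4.2169%
β_Kestrel = ρ·σ_i/σ_m = 0.541 × 16.62 / 15.93 = 0.5644
E(R_Kestrel) = R_f + β × MRP = 4.2169% + 0.5644 × 4.6410% = 6.84%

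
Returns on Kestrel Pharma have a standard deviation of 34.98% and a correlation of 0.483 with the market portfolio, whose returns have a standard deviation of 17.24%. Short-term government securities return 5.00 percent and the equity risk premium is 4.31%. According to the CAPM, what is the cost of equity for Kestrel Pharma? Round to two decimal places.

9.22%

β = ρ × σ_i / σ_m = 0.483 × 34.98% / 17.24% = 0.9800
E(R) = 5.00% + 0.9800 × 4.31% = 9.22%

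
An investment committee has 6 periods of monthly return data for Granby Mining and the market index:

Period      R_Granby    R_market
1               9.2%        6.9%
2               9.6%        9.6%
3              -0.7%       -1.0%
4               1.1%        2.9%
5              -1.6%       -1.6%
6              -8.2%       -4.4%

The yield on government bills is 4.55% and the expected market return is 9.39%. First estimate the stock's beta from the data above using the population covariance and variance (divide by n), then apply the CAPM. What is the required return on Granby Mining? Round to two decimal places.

Mean R_i = (9.2 + 9.6 − 0.7 + 1.1 − 1.6 − 8.2) / 6 = 1.5667%
Mean R_m = (6.9 + 9.6 − 1.0 + 2.9 − 1.6 − 4.4) / 6 = 2.0667%
Σ(R_i − R̄_i)(R_m − R̄_m) = 178.7433  ⇒  Cov = 178.7433 / 6 = 29.7906
Σ(R_m − R̄_m)² = 145.4733  ⇒  Var(R_m) = 145.4733 / 6 = 24.2456
β = Cov / Var(R_m) = 29.7906 / 24.2456 = 1.2287
MRP = 9.39% − 4.55% = 4.84%
E(R) = R_f + β × MRP = 4.55% + 1.2287 × 4.84% = 10.50%

10.50%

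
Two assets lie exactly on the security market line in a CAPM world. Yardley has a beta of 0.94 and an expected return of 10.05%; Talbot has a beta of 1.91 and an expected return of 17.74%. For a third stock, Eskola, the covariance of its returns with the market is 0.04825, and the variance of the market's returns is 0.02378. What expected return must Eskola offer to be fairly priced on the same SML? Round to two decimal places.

18.68%

MRP = (17.74% − 10.05%) / (1.91 − 0.94) = 7.9278%
R_f = 10.05% − 0.94 × 7.9278% = 2.5979%
β_Eskola = Cov / Var(R_m) = 0.04825 / 0.02378 = 2.0290
E(R_Eskola) = R_f + β × MRP = 2.5979% + 2.0290 × 7.9278% = 18.68%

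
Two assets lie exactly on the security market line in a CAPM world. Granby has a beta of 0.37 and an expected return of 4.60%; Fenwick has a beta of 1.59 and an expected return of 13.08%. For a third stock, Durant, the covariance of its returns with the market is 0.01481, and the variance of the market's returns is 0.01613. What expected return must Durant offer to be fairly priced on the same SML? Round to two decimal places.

8.41%

MRP = (13.08% − 4.60%) / (1.59 − 0.37) = 6.9508%
R_f = 4.60% − 0.37 × 6.9508% = 2.0282%
β_Durant = Cov / Var(R_m) = 0.01481 / 0.01613 = 0.9182
E(R_Durant) = R_f + β × MRP = 2.0282% + 0.9182 × 6.9508% = 8.41%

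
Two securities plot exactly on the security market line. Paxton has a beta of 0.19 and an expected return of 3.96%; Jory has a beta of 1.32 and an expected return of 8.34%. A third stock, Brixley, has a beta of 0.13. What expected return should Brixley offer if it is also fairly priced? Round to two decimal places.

3.73%

MRP (SML slope) = (8.34% − 3.96%) / (1.32 − 0.19) = 4.38% / 1.13 = 3.8761%
R_f (intercept) = 3.96% − 0.19 × 3.8761% = 3.2235%
E(R_Brixley) = R_f + β × MRP = 3.2235% + 0.13 × 3.8761% = 3.73%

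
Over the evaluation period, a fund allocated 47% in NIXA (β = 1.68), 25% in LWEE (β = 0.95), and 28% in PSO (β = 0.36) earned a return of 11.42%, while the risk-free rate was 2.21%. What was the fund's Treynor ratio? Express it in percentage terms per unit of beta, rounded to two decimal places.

8.17%

β_P = 0.47×1.68 + 0.25×0.95 + 0.28×0.36 = 1.1279
Treynor = (R_P − R_f) / β_P = (11.42% − 2.21%) / 1.1279 = 9.21% / 1.1279 = 8.17%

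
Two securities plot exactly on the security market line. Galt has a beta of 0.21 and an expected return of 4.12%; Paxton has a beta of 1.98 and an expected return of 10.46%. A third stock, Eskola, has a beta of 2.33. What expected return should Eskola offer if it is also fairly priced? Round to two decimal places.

MRP (SML slope) = (10.46% − 4.12%) / (1.98 − 0.21) = 6.34% / 1.77 = 3.5819%
R_f (intercept) = 4.12% − 0.21 × 3.5819% = 3.3678%
E(R_Eskola) = R_f + β × MRP = 3.3678% + 2.33 × 3.5819% = 11.71%

11.71%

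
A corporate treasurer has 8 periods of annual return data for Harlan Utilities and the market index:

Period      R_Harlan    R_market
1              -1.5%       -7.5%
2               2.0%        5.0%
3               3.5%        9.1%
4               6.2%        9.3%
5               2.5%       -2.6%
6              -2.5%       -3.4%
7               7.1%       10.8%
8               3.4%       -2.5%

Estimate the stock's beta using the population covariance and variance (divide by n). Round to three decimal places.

Mean R_i = (-1.5 + 2.0 + 3.5 + 6.2 + 2.5 − 2.5 + 7.1 + 3.4) / 8 = 2.5875%
Mean R_m = (-7.5 + 5.0 + 9.1 + 9.3 − 2.6 − 3.4 + 10.8 − 2.5) / 8 = 2.2750%
Σ(R_i − R̄_i)(R_m − R̄_m) = 133.8475  ⇒  Cov = 133.8475 / 8 = 16.7309
Σ(R_m − R̄_m)² = 350.3550  ⇒  Var(R_m) = 350.3550 / 8 = 43.7944
β = Cov / Var(R_m) = 16.7309 / 43.7944 = 0.3820

0.382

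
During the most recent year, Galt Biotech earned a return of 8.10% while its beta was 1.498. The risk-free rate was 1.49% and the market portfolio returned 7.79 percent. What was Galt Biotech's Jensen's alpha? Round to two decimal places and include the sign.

-2.83%

Market excess return = 7.79% − 1.49% = 6.30%
CAPM benchmark = R_f + β(R_m − R_f) = 1.49% + 1.498 × 6.30% = 10.92740%
α = actual − benchmark = 8.10% − 10.92740% = -2.83%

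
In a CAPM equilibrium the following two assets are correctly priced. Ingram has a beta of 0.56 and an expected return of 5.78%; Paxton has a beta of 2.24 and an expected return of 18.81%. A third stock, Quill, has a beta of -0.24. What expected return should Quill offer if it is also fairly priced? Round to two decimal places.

-0.42%

MRP (SML slope) = (18.81% − 5.78%) / (2.24 − 0.56) = 13.03% / 1.68 = 7.7560%
R_f (intercept) = 5.78% − 0.56 × 7.7560% = 1.4366%
E(R_Quill) = R_f + β × MRP = 1.4366% + -0.24 × 7.7560% = -0.42%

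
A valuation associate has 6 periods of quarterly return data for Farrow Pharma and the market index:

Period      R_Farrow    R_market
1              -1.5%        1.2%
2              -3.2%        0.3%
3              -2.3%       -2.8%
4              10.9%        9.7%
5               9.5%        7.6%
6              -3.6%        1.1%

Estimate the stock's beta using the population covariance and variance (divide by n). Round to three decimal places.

1.317

Mean R_i = (-1.5 − 3.2 − 2.3 + 10.9 + 9.5 − 3.6) / 6 = 1.6333%
Mean R_m = (1.2 + 0.3 − 2.8 + 9.7 + 7.6 + 1.1) / 6 = 2.8500%
Σ(R_i − R̄_i)(R_m − R̄_m) = 149.7200  ⇒  Cov = 149.7200 / 6 = 24.9533
Σ(R_m − R̄_m)² = 113.6950  ⇒  Var(R_m) = 113.6950 / 6 = 18.9492
β = Cov / Var(R_m) = 24.9533 / 18.9492 = 1.3169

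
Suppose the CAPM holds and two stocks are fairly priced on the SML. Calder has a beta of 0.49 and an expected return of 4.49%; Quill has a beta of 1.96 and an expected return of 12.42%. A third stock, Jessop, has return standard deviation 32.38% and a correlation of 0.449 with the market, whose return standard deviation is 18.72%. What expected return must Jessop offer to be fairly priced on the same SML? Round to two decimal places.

6.04%

MRP = (12.42% − 4.49%) / (1.96 − 0.49) = 5.3946%
R_f = 4.49% − 0.49 × 5.3946% = 1.8466%
β_Jessop = ρ·σ_i/σ_m = 0.449 × 32.38 / 18.72 = 0.7766
E(R_Jessop) = R_f + β × MRP = 1.8466% + 0.7766 × 5.3946% = 6.04%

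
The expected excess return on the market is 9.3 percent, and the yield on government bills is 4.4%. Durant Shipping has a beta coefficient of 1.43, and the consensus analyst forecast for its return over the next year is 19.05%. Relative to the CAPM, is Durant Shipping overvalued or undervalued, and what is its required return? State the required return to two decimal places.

Undervalued; required return 17.70%

Required return = R_f + β·MRP = 4.4% + 1.43 × 9.3% = 17.70%
Forecast 19.05% > required 17.70% → the stock plots above the SML → undervalued.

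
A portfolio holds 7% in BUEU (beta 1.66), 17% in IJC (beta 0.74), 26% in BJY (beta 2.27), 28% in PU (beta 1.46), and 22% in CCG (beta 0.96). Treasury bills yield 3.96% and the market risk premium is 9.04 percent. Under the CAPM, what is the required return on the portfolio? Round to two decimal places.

17.09%

β_P = Σ w_i β_i = 0.07×1.66 + 0.17×0.74 + 0.26×2.27 + 0.28×1.46 + 0.22×0.96 = 1.4522
E(R_P) = R_f + β_P × MRP = 3.96% + 1.4522 × 9.04% = 17.09%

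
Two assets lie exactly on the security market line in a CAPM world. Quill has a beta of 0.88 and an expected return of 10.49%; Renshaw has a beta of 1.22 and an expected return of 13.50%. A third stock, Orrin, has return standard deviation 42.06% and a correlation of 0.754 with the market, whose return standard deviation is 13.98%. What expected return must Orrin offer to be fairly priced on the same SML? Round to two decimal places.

22.78%

MRP = (13.50% − 10.49%) / (1.22 − 0.88) = 8.8529%
R_f = 10.49% − 0.88 × 8.8529% = 2.6994%
β_Orrin = ρ·σ_i/σ_m = 0.754 × 42.06 / 13.98 = 2.2685
E(R_Orrin) = R_f + β × MRP = 2.6994% + 2.2685 × 8.8529% = 22.78%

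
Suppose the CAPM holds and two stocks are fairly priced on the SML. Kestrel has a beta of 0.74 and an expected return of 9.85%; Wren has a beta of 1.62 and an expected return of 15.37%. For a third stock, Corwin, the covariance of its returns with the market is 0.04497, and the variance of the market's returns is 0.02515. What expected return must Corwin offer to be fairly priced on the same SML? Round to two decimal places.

16.42%

MRP = (15.37% − 9.85%) / (1.62 − 0.74) = 6.2727%
R_f = 9.85% − 0.74 × 6.2727% = 5.2082%
β_Corwin = Cov / Var(R_m) = 0.04497 / 0.02515 = 1.7881
E(R_Corwin) = R_f + β × MRP = 5.2082% + 1.7881 × 6.2727% = 16.42%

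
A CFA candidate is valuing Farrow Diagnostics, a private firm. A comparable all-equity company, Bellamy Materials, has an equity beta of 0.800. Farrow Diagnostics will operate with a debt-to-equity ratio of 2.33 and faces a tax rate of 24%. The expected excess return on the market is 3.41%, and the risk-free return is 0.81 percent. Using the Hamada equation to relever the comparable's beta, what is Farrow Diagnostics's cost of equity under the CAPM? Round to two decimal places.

8.37%

β_L = β_U × [1 + (1 − t)(D/E)] = 0.800 × [1 + (1 − 0.24) × 2.33]
    = 0.800 × [1 + 0.76 × 2.33] = 0.800 × 2.7708 = 2.2166
E(R) = R_f + β_L × MRP = 0.81% + 2.2166 × 3.41% = 8.37%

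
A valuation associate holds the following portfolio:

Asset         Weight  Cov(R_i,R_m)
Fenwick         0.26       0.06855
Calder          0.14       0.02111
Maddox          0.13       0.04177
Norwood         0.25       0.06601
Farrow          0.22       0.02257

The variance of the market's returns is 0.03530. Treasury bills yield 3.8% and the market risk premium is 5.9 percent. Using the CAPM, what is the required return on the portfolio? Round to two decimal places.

11.77%

β_Fenwick = 0.06855 / 0.03530 = 1.9419
β_Calder = 0.02111 / 0.03530 = 0.5980
β_Maddox = 0.04177 / 0.03530 = 1.1833
β_Norwood = 0.06601 / 0.03530 = 1.8700
β_Farrow = 0.02257 / 0.03530 = 0.6394
β_P = Σ w_i β_i = 0.26×1.9419 + 0.14×0.5980 + 0.13×1.1833 + 0.25×1.8700 + 0.22×0.6394 = 1.3506
E(R_P) = R_f + β_P × MRP = 3.8% + 1.3506 × 5.9% = 11.77%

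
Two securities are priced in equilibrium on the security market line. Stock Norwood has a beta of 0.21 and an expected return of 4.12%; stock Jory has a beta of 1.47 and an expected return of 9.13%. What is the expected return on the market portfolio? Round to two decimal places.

Both satisfy E(R) = R_f + β·MRP, so the slope of the SML is
MRP = (9.13% − 4.12%) / (1.47 − 0.21) = 5.01% / 1.26 = 3.9762%
R_f = E(R_Norwood) − β_Norwood·MRP = 4.12% − 0.21 × 3.9762% = 3.2850%
E(R_m) = R_f + MRP = 3.2850% + 3.9762% = 7.26%

7.26%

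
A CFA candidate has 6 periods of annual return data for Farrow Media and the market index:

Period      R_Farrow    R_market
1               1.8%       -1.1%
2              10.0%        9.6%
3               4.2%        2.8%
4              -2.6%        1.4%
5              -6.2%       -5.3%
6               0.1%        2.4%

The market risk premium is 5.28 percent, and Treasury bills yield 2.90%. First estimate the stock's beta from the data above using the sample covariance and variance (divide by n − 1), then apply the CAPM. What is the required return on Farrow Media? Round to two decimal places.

Mean R_i = (1.8 + 10.0 + 4.2 − 2.6 − 6.2 + 0.1) / 6 = 1.2167%
Mean R_m = (-1.1 + 9.6 + 2.8 + 1.4 − 5.3 + 2.4) / 6 = 1.6333%
Σ(R_i − R̄_i)(R_m − R̄_m) = 123.3167  ⇒  Cov = 123.3167 / 5 = 24.6633
Σ(R_m − R̄_m)² = 121.0133  ⇒  Var(R_m) = 121.0133 / 5 = 24.2027
β = Cov / Var(R_m) = 24.6633 / 24.2027 = 1.0190
E(R) = R_f + β × MRP = 2.90% + 1.0190 × 5.28% = 8.28%

8.28%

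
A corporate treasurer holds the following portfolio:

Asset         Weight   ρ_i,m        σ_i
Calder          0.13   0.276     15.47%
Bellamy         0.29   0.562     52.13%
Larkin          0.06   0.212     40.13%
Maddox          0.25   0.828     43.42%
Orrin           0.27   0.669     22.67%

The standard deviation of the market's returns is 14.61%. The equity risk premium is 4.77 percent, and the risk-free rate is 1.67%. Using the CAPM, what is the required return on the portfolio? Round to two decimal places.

9.06%

β_Calder = 0.276 × 15.47% / 14.61% = 0.2922
β_Bellamy = 0.562 × 52.13% / 14.61% = 2.0053
β_Larkin = 0.212 × 40.13% / 14.61% = 0.5823
β_Maddox = 0.828 × 43.42% / 14.61% = 2.4608
β_Orrin = 0.669 × 22.67% / 14.61% = 1.0381
β_P = Σ w_i β_i = 0.13×0.2922 + 0.29×2.0053 + 0.06×0.5823 + 0.25×2.4608 + 0.27×1.0381 = 1.5499
E(R_P) = R_f + β_P × MRP = 1.67% + 1.5499 × 4.77% = 9.06%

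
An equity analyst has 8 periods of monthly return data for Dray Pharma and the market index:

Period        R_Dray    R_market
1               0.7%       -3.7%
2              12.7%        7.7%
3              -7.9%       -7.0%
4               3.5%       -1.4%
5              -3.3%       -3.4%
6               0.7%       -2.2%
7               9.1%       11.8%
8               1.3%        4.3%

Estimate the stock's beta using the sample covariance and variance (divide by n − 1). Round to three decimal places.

0.871

Mean R_i = (0.7 + 12.7 − 7.9 + 3.5 − 3.3 + 0.7 + 9.1 + 1.3) / 8 = 2.1000%
Mean R_m = (-3.7 + 7.7 − 7.0 − 1.4 − 3.4 − 2.2 + 11.8 + 4.3) / 8 = 0.7625%
Σ(R_i − R̄_i)(R_m − R̄_m) = 255.4400  ⇒  Cov = 255.4400 / 7 = 36.4914
Σ(R_m − R̄_m)² = 293.4188  ⇒  Var(R_m) = 293.4188 / 7 = 41.9170
β = Cov / Var(R_m) = 36.4914 / 41.9170 = 0.8706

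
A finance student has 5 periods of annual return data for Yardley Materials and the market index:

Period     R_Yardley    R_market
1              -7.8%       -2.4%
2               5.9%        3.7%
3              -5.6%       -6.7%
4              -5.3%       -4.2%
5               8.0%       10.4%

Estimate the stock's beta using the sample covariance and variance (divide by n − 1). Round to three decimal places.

Mean R_i = (-7.8 + 5.9 − 5.6 − 5.3 + 8.0) / 5 = -0.9600%
Mean R_m = (-2.4 + 3.7 − 6.7 − 4.2 + 10.4) / 5 = 0.1600%
Σ(R_i − R̄_i)(R_m − R̄_m) = 184.2980  ⇒  Cov = 184.2980 / 4 = 46.0745
Σ(R_m − R̄_m)² = 190.0120  ⇒  Var(R_m) = 190.0120 / 4 = 47.5030
β = Cov / Var(R_m) = 46.0745 / 47.5030 = 0.9699

0.970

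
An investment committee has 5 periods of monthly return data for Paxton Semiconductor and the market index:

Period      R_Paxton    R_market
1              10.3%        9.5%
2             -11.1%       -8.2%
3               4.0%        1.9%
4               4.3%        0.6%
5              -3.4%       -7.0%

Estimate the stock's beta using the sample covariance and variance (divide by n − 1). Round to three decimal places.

Mean R_i = (10.3 − 11.1 + 4.0 + 4.3 − 3.4) / 5 = 0.8200%
Mean R_m = (9.5 − 8.2 + 1.9 + 0.6 − 7.0) / 5 = -0.6400%
Σ(R_i − R̄_i)(R_m − R̄_m) = 225.4740  ⇒  Cov = 225.4740 / 4 = 56.3685
Σ(R_m − R̄_m)² = 208.4120  ⇒  Var(R_m) = 208.4120 / 4 = 52.1030
β = Cov / Var(R_m) = 56.3685 / 52.1030 = 1.0819

1.082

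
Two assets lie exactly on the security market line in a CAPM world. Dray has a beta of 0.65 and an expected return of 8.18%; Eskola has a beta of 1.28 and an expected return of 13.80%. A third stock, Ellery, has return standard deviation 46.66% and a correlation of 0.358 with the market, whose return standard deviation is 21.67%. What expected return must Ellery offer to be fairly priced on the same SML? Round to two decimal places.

MRP = (13.80% − 8.18%) / (1.28 − 0.65) = 8.9206%
R_f = 8.18% − 0.65 × 8.9206% = 2.3816%
β_Ellery = ρ·σ_i/σ_m = 0.358 × 46.66 / 21.67 = 0.7708
E(R_Ellery) = R_f + β × MRP = 2.3816% + 0.7708 × 8.9206% = 9.26%

9.26%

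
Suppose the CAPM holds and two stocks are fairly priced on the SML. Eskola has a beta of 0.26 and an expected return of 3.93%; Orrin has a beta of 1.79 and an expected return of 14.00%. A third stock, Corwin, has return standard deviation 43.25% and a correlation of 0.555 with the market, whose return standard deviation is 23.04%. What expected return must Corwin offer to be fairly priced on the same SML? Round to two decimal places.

9.08%

MRP = (14.00% − 3.93%) / (1.79 − 0.26) = 6.5817%
R_f = 3.93% − 0.26 × 6.5817% = 2.2188%
β_Corwin = ρ·σ_i/σ_m = 0.555 × 43.25 / 23.04 = 1.0418
E(R_Corwin) = R_f + β × MRP = 2.2188% + 1.0418 × 6.5817% = 9.08%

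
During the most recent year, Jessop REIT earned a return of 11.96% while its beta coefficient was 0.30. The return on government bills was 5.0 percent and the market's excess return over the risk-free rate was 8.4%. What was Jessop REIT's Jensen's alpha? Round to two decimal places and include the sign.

CAPM benchmark = R_f + β(R_m − R_f) = 5.0% + 0.30 × 8.4% = 7.5200%
α = actual − benchmark = 11.96% − 7.5200% = +4.44%

+4.44%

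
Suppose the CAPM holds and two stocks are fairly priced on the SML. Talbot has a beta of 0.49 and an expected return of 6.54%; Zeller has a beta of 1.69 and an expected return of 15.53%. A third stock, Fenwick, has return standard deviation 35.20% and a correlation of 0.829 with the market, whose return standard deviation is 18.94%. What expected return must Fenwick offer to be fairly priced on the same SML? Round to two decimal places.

14.41%

MRP = (15.53% − 6.54%) / (1.69 − 0.49) = 7.4917%
R_f = 6.54% − 0.49 × 7.4917% = 2.8691%
β_Fenwick = ρ·σ_i/σ_m = 0.829 × 35.20 / 18.94 = 1.5407
E(R_Fenwick) = R_f + β × MRP = 2.8691% + 1.5407 × 7.4917% = 14.41%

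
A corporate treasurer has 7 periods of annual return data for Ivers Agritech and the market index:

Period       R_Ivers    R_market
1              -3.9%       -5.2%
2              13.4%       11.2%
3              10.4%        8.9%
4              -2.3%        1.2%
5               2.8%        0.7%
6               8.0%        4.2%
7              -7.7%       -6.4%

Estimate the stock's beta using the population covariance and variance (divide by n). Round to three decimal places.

Mean R_i = (-3.9 + 13.4 + 10.4 − 2.3 + 2.8 + 8.0 − 7.7) / 7 = 2.9571%
Mean R_m = (-5.2 + 11.2 + 8.9 + 1.2 + 0.7 + 4.2 − 6.4) / 7 = 2.0857%
Σ(R_i − R̄_i)(R_m − R̄_m) = 301.8257  ⇒  Cov = 301.8257 / 7 = 43.1180
Σ(R_m − R̄_m)² = 261.7686  ⇒  Var(R_m) = 261.7686 / 7 = 37.3955
β = Cov / Var(R_m) = 43.1180 / 37.3955 = 1.1530

1.153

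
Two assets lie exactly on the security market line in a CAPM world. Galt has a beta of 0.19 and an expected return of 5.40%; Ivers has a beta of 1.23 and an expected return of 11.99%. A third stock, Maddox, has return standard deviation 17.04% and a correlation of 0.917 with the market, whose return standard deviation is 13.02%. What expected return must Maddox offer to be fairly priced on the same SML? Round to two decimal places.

MRP = (11.99% − 5.40%) / (1.23 − 0.19) = 6.3365%
R_f = 5.40% − 0.19 × 6.3365% = 4.1961%
β_Maddox = ρ·σ_i/σ_m = 0.917 × 17.04 / 13.02 = 1.2001
E(R_Maddox) = R_f + β × MRP = 4.1961% + 1.2001 × 6.3365% = 11.80%

11.80%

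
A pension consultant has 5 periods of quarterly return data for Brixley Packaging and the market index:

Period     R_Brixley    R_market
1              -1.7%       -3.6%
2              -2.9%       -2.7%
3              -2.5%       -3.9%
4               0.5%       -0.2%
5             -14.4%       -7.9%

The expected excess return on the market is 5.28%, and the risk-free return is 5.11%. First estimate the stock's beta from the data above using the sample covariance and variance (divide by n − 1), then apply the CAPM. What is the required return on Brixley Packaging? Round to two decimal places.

Mean R_i = (-1.7 − 2.9 − 2.5 + 0.5 − 14.4) / 5 = -4.2000%
Mean R_m = (-3.6 − 2.7 − 3.9 − 0.2 − 7.9) / 5 = -3.6600%
Σ(R_i − R̄_i)(R_m − R̄_m) = 60.5000  ⇒  Cov = 60.5000 / 4 = 15.1250
Σ(R_m − R̄_m)² = 30.9320  ⇒  Var(R_m) = 30.9320 / 4 = 7.7330
β = Cov / Var(R_m) = 15.1250 / 7.7330 = 1.9559
E(R) = R_f + β × MRP = 5.11% + 1.9559 × 5.28% = 15.44%

15.44%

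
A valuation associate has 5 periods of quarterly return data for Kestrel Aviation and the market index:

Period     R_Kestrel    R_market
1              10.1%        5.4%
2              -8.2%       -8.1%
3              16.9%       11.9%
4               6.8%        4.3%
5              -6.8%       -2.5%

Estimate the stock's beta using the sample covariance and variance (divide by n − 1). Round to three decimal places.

Mean R_i = (10.1 − 8.2 + 16.9 + 6.8 − 6.8) / 5 = 3.7600%
Mean R_m = (5.4 − 8.1 + 11.9 + 4.3 − 2.5) / 5 = 2.2000%
Σ(R_i − R̄_i)(R_m − R̄_m) = 326.9500  ⇒  Cov = 326.9500 / 4 = 81.7375
Σ(R_m − R̄_m)² = 236.9200  ⇒  Var(R_m) = 236.9200 / 4 = 59.2300
β = Cov / Var(R_m) = 81.7375 / 59.2300 = 1.3800

1.380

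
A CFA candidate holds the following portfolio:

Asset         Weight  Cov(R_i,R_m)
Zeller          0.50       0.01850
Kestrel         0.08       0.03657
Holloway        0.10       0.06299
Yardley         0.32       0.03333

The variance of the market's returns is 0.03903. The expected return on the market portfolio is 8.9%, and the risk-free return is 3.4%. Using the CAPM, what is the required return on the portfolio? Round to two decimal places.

β_Zeller = 0.01850 / 0.03903 = 0.4740
β_Kestrel = 0.03657 / 0.03903 = 0.9370
β_Holloway = 0.06299 / 0.03903 = 1.6139
β_Yardley = 0.03333 / 0.03903 = 0.8540
β_P = Σ w_i β_i = 0.50×0.4740 + 0.08×0.9370 + 0.10×1.6139 + 0.32×0.8540 = 0.7466
MRP = 8.9% − 3.4% = 5.50%
E(R_P) = R_f + β_P × MRP = 3.4% + 0.7466 × 5.5% = 7.51%

7.51%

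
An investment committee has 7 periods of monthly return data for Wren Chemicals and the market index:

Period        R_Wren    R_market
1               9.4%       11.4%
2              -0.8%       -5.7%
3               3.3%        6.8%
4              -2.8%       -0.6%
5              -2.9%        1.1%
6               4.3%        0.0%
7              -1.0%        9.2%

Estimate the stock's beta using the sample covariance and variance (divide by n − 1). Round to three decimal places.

Mean R_i = (9.4 − 0.8 + 3.3 − 2.8 − 2.9 + 4.3 − 1.0) / 7 = 1.3571%
Mean R_m = (11.4 − 5.7 + 6.8 − 0.6 + 1.1 + 0.0 + 9.2) / 7 = 3.1714%
Σ(R_i − R̄_i)(R_m − R̄_m) = 93.3214  ⇒  Cov = 93.3214 / 6 = 15.5536
Σ(R_m − R̄_m)² = 224.4943  ⇒  Var(R_m) = 224.4943 / 6 = 37.4157
β = Cov / Var(R_m) = 15.5536 / 37.4157 = 0.4157

0.416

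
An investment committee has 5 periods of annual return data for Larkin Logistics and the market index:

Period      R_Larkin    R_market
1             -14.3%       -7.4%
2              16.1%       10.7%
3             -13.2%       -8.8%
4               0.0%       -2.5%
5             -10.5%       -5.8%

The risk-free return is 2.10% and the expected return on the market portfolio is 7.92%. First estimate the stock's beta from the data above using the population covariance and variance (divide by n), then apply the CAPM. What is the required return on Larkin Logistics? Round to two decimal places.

Mean R_i = (-14.3 + 16.1 − 13.2 + 0.0 − 10.5) / 5 = -4.3800%
Mean R_m = (-7.4 + 10.7 − 8.8 − 2.5 − 5.8) / 5 = -2.7600%
Σ(R_i − R̄_i)(R_m − R̄_m) = 394.7060  ⇒  Cov = 394.7060 / 5 = 78.9412
Σ(R_m − R̄_m)² = 248.4920  ⇒  Var(R_m) = 248.4920 / 5 = 49.6984
β = Cov / Var(R_m) = 78.9412 / 49.6984 = 1.5884
MRP = 7.92% − 2.10% = 5.82%
E(R) = R_f + β × MRP = 2.10% + 1.5884 × 5.82% = 11.34%

11.34%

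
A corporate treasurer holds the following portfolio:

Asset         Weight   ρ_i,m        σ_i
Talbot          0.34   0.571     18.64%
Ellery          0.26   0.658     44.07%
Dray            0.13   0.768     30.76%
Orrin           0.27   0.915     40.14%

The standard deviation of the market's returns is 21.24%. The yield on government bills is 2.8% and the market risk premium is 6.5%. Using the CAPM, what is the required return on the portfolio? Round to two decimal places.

β_Talbot = 0.571 × 18.64% / 21.24% = 0.5011
β_Ellery = 0.658 × 44.07% / 21.24% = 1.3653
β_Dray = 0.768 × 30.76% / 21.24% = 1.1122
β_Orrin = 0.915 × 40.14% / 21.24% = 1.7292
β_P = Σ w_i β_i = 0.34×0.5011 + 0.26×1.3653 + 0.13×1.1122 + 0.27×1.7292 = 1.1368
E(R_P) = R_f + β_P × MRP = 2.8% + 1.1368 × 6.5% = 10.19%

10.19%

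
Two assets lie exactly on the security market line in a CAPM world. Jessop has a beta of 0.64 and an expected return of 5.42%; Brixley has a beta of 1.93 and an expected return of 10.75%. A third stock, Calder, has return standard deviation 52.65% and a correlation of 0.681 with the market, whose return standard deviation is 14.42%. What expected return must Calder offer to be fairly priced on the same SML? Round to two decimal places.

13.05%

MRP = (10.75% − 5.42%) / (1.93 − 0.64) = 4.1318%
R_f = 5.42% − 0.64 × 4.1318% = 2.7756%
β_Calder = ρ·σ_i/σ_m = 0.681 × 52.65 / 14.42 = 2.4865
E(R_Calder) = R_f + β × MRP = 2.7756% + 2.4865 × 4.1318% = 13.05%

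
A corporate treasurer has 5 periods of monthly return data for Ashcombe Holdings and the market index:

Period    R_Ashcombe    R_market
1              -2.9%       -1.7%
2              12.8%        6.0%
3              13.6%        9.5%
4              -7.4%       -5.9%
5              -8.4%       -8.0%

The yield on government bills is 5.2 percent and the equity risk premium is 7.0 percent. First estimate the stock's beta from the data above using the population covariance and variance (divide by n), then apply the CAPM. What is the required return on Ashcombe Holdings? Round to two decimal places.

15.09%

Mean R_i = (-2.9 + 12.8 + 13.6 − 7.4 − 8.4) / 5 = 1.5400%
Mean R_m = (-1.7 + 6.0 + 9.5 − 5.9 − 8.0) / 5 = -0.0200%
Σ(R_i − R̄_i)(R_m − R̄_m) = 321.9440  ⇒  Cov = 321.9440 / 5 = 64.3888
Σ(R_m − R̄_m)² = 227.9480  ⇒  Var(R_m) = 227.9480 / 5 = 45.5896
β = Cov / Var(R_m) = 64.3888 / 45.5896 = 1.4124
E(R) = R_f + β × MRP = 5.2% + 1.4124 × 7.0% = 15.09%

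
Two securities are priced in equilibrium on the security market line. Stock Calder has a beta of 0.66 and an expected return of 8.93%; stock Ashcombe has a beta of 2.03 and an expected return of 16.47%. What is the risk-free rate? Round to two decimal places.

5.30%

Both satisfy E(R) = R_f + β·MRP, so the slope of the SML is
MRP = (16.47% − 8.93%) / (2.03 − 0.66) = 7.54% / 1.37 = 5.5036%
R_f = E(R_Calder) − β_Calder·MRP = 8.93% − 0.66 × 5.5036% = 5.2976%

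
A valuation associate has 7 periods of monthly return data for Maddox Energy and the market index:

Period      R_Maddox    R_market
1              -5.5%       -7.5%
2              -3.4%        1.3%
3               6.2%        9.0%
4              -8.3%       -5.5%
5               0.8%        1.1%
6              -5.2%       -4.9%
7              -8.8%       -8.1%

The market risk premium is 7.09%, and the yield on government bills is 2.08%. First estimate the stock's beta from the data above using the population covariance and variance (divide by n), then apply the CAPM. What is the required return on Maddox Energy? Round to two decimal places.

Mean R_i = (-5.5 − 3.4 + 6.2 − 8.3 + 0.8 − 5.2 − 8.8) / 7 = -3.4571%
Mean R_m = (-7.5 + 1.3 + 9.0 − 5.5 + 1.1 − 4.9 − 8.1) / 7 = -2.0857%
Σ(R_i − R̄_i)(R_m − R̄_m) = 185.4457  ⇒  Cov = 185.4457 / 7 = 26.4922
Σ(R_m − R̄_m)² = 229.5686  ⇒  Var(R_m) = 229.5686 / 7 = 32.7955
β = Cov / Var(R_m) = 26.4922 / 32.7955 = 0.8078
E(R) = R_f + β × MRP = 2.08% + 0.8078 × 7.09% = 7.81%

7.81%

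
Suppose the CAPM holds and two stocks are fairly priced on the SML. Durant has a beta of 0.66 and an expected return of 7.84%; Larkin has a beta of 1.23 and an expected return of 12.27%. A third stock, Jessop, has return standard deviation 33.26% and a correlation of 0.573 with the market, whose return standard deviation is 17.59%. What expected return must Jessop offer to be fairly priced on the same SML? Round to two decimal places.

11.13%

MRP = (12.27% − 7.84%) / (1.23 − 0.66) = 7.7719%
R_f = 7.84% − 0.66 × 7.7719% = 2.7105%
β_Jessop = ρ·σ_i/σ_m = 0.573 × 33.26 / 17.59 = 1.0835
E(R_Jessop) = R_f + β × MRP = 2.7105% + 1.0835 × 7.7719% = 11.13%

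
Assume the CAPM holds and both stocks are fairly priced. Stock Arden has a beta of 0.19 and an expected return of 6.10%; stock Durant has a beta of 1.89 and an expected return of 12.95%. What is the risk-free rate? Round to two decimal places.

5.33%

Both satisfy E(R) = R_f + β·MRP, so the slope of the SML is
MRP = (12.95% − 6.10%) / (1.89 − 0.19) = 6.85% / 1.70 = 4.0294%
R_f = E(R_Arden) − β_Arden·MRP = 6.10% − 0.19 × 4.0294% = 5.3344%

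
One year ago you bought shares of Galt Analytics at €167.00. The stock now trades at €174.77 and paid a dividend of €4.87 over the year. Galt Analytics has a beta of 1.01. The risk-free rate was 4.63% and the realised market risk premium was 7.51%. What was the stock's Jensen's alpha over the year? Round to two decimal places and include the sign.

Realised HPR = (P1 + D1 − P0) / P0 = (174.77 + 4.87 − 167.00) / 167.00 = 12.64 / 167.00 = 7.5689%
CAPM required = R_f + β·MRP = 4.63% + 1.01 × 7.51% = 12.2151%
α = realised − required = 7.5689% − 12.2151% = -4.65%

-4.65%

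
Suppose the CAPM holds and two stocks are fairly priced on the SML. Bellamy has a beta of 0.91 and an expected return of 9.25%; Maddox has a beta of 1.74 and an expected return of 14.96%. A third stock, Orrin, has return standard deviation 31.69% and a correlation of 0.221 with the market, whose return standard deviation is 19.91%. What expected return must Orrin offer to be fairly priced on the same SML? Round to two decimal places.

5.41%

MRP = (14.96% − 9.25%) / (1.74 − 0.91) = 6.8795%
R_f = 9.25% − 0.91 × 6.8795% = 2.9897%
β_Orrin = ρ·σ_i/σ_m = 0.221 × 31.69 / 19.91 = 0.3518
E(R_Orrin) = R_f + β × MRP = 2.9897% + 0.3518 × 6.8795% = 5.41%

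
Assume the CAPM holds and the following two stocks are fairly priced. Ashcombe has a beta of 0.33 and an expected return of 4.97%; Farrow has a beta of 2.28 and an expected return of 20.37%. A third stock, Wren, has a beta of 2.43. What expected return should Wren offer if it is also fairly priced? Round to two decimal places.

21.55%

MRP (SML slope) = (20.37% − 4.97%) / (2.28 − 0.33) = 15.40% / 1.95 = 7.8974%
R_f (intercept) = 4.97% − 0.33 × 7.8974% = 2.3639%
E(R_Wren) = R_f + β × MRP = 2.3639% + 2.43 × 7.8974% = 21.55%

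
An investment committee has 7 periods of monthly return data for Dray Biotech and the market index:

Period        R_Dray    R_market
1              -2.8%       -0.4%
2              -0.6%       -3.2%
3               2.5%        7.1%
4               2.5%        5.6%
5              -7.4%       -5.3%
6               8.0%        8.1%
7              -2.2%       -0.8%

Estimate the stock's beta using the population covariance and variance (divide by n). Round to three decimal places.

Mean R_i = (-2.8 − 0.6 + 2.5 + 2.5 − 7.4 + 8.0 − 2.2) / 7 = 0.0000%
Mean R_m = (-0.4 − 3.2 + 7.1 + 5.6 − 5.3 + 8.1 − 0.8) / 7 = 1.5857%
Σ(R_i − R̄_i)(R_m − R̄_m) = 140.5700  ⇒  Cov = 140.5700 / 7 = 20.0814
Σ(R_m − R̄_m)² = 168.9086  ⇒  Var(R_m) = 168.9086 / 7 = 24.1298
β = Cov / Var(R_m) = 20.0814 / 24.1298 = 0.8322

0.832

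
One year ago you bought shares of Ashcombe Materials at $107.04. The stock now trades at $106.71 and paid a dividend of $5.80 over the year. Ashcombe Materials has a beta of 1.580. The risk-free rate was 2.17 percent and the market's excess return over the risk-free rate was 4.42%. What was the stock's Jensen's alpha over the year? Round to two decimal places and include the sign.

Realised HPR = (P1 + D1 − P0) / P0 = (106.71 + 5.80 − 107.04) / 107.04 = 5.47 / 107.04 = 5.1102%
CAPM required = R_f + β·MRP = 2.17% + 1.580 × 4.42% = 9.15360%
α = realised − required = 5.1102% − 9.15360% = -4.04%

-4.04%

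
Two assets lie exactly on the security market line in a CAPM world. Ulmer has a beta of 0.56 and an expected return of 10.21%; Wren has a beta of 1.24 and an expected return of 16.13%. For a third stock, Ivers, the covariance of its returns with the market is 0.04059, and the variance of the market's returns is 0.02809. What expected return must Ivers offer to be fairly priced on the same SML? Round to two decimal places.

17.91%

MRP = (16.13% − 10.21%) / (1.24 − 0.56) = 8.7059%
R_f = 10.21% − 0.56 × 8.7059% = 5.3347%
β_Ivers = Cov / Var(R_m) = 0.04059 / 0.02809 = 1.4450
E(R_Ivers) = R_f + β × MRP = 5.3347% + 1.4450 × 8.7059% = 17.91%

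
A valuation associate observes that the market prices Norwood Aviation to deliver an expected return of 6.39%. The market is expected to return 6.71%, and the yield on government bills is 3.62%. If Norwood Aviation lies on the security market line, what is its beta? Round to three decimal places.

MRP = 6.71% − 3.62% = 3.09%
β = (E(R) − R_f) / MRP = (6.39% − 3.62%) / 3.09% = 2.77% / 3.09% = 0.896

0.896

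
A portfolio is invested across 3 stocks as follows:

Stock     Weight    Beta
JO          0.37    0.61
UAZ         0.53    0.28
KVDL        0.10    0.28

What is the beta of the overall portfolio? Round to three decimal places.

0.402

β_P = Σ w_i β_i = 0.37×0.61 + 0.53×0.28 + 0.10×0.28 = 0.4021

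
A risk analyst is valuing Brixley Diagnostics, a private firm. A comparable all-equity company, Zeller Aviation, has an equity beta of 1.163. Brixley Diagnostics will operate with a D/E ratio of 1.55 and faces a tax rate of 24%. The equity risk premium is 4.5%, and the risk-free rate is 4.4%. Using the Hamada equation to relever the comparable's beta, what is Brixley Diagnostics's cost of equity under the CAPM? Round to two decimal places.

β_L = β_U × [1 + (1 − t)(D/E)] = 1.163 × [1 + (1 − 0.24) × 1.55]
    = 1.163 × [1 + 0.76 × 1.55] = 1.163 × 2.1780 = 2.5330
E(R) = R_f + β_L × MRP = 4.4% + 2.5330 × 4.5% = 15.80%

15.80%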